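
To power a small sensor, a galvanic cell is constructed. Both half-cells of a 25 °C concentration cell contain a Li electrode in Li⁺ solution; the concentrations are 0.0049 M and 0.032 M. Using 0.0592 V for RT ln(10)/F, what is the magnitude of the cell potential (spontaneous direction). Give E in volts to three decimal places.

+0.048 V

For a concentration cell E°cell = 0. The 0.032 M side is the cathode (reduction is favoured where [Li⁺] is higher).
With n = 1, E = −(0.0592/1) log([Li⁺]ₐₙ/[Li⁺]꜀ₐₜ) = −(0.0592/1) log(0.0049/0.032) = −(0.0592/1)(-0.815) = +0.048 V.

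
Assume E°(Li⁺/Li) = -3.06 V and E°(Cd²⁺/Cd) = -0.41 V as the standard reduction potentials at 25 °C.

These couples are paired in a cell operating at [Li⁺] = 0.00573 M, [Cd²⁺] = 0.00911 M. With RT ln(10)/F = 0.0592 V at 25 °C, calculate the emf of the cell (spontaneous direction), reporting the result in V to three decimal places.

Cd²⁺/Cd is the cathode (higher E°), Li⁺/Li the anode: E°cell = -0.41 − (-3.06) = +2.65 V, n = 2.
Overall: Cd²⁺(aq) + 2 Li(s) → Cd(s) + 2 Li⁺(aq)
Q = [Li⁺]^2 / ([Cd²⁺]); log Q = -2.443.
E = E° − (0.0592/n) log Q = +2.65 − (0.0592/2)(-2.443) = +2.722 V.

+2.722 V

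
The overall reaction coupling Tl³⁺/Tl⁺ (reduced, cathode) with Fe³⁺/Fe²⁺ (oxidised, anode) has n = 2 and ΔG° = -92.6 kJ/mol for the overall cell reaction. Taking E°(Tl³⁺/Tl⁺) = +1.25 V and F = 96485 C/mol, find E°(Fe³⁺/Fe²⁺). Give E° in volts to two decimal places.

E°cell = −ΔG°/(nF) = −(-92.6×10³)/((2)(96485)) = +0.480 V.
Since Tl³⁺/Tl⁺ is the cathode and Fe³⁺/Fe²⁺ the anode, E°cell = E°(Tl³⁺/Tl⁺) − E°(Fe³⁺/Fe²⁺).
So E°(Fe³⁺/Fe²⁺) = E°(Tl³⁺/Tl⁺) − E°cell = (+1.25) − (+0.480) = +0.77 V.

+0.77 V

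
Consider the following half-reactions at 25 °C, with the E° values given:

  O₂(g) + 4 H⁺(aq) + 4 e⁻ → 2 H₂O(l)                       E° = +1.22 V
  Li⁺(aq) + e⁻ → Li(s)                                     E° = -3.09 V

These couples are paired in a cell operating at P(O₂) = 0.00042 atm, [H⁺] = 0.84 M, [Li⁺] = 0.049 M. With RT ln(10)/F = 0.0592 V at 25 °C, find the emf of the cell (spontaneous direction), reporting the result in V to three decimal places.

O₂/H₂O is the cathode (higher E°), Li⁺/Li the anode: E°cell = +1.22 − (-3.09) = +4.31 V, n = 4.
Overall: O₂(g) + 4 H⁺(aq) + 4 Li(s) → 2 H₂O(l) + 4 Li⁺(aq)
Q = [Li⁺]^4 / (P(O₂)·[H⁺]^4); log Q = -1.560.
E = E° − (0.0592/n) log Q = +4.31 − (0.0592/4)(-1.560) = +4.333 V.

+4.333 V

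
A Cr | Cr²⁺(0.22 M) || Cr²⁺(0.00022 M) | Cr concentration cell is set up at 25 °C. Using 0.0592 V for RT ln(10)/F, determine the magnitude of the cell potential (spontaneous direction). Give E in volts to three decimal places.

For a concentration cell E°cell = 0. The 0.22 M side is the cathode (reduction is favoured where [Cr²⁺] is higher).
With n = 2, E = −(0.0592/2) log([Cr²⁺]ₐₙ/[Cr²⁺]꜀ₐₜ) = −(0.0592/2) log(0.00022/0.22) = −(0.0592/2)(-3.000) = +0.089 V.

+0.089 V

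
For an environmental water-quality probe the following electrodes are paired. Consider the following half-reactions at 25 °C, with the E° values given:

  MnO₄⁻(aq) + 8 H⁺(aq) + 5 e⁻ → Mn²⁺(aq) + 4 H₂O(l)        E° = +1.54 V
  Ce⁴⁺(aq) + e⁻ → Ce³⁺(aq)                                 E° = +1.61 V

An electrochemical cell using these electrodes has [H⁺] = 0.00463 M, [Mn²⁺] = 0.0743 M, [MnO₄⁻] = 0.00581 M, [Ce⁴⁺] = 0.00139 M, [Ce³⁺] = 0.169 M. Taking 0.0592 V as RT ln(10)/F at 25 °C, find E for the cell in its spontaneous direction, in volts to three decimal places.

Ce⁴⁺/Ce³⁺ is the cathode (higher E°), MnO₄⁻/Mn²⁺ the anode: E°cell = +1.61 − (+1.54) = +0.07 V, n = 5.
Overall: 5 Ce⁴⁺(aq) + Mn²⁺(aq) + 4 H₂O(l) → 5 Ce³⁺(aq) + MnO₄⁻(aq) + 8 H⁺(aq)
Q = [Ce³⁺]^5·[MnO₄⁻]·[H⁺]^8 / ([Ce⁴⁺]^5·[Mn²⁺]); log Q = -9.358.
E = E° − (0.0592/n) log Q = +0.07 − (0.0592/5)(-9.358) = +0.181 V.

+0.181 V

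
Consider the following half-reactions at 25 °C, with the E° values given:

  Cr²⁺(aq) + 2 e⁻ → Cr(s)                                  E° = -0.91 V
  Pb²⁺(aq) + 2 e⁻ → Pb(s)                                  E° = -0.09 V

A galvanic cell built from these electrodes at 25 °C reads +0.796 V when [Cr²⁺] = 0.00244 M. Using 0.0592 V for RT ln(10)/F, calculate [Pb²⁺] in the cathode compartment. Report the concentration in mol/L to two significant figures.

0.00038 M

Pb²⁺/Pb is the cathode, Cr²⁺/Cr the anode: E°cell = +0.82 V, n = 2.
Overall reaction: Pb²⁺(aq) + Cr(s) → Pb(s) + Cr²⁺(aq); Q = [Cr²⁺]^1/[Pb²⁺]^1.
From E = E° − (0.0592/n) log Q: log Q = (E° − E)·n/0.0592 = (+0.82 − (+0.796))·2/0.0592 = 0.8108.
So 1·log[Pb²⁺] = 1·log(0.00244) − log Q = -2.6126 − (0.8108) = -3.4234; [Pb²⁺] = 10^(-3.4234) ≈ 0.00038 M.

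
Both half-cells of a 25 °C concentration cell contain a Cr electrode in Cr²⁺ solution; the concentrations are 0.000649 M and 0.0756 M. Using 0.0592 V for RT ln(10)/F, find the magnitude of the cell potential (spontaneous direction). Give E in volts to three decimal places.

For a concentration cell E°cell = 0. The 0.0756 M side is the cathode (reduction is favoured where [Cr²⁺] is higher).
With n = 2, E = −(0.0592/2) log([Cr²⁺]ₐₙ/[Cr²⁺]꜀ₐₜ) = −(0.0592/2) log(0.000649/0.0756) = −(0.0592/2)(-2.066) = +0.061 V.

+0.061 V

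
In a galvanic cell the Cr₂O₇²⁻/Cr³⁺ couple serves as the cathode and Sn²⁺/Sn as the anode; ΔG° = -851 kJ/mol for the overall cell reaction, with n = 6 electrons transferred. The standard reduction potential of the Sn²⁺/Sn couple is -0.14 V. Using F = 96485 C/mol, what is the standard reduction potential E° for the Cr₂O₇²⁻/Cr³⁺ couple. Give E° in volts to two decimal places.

E°cell = −ΔG°/(nF) = −(-851×10³)/((6)(96485)) = +1.470 V.
Since Cr₂O₇²⁻/Cr³⁺ is the cathode and Sn²⁺/Sn the anode, E°cell = E°(Cr₂O₇²⁻/Cr³⁺) − E°(Sn²⁺/Sn).
So E°(Cr₂O₇²⁻/Cr³⁺) = E°cell + E°(Sn²⁺/Sn) = +1.470 + (-0.14) = +1.33 V.

+1.33 V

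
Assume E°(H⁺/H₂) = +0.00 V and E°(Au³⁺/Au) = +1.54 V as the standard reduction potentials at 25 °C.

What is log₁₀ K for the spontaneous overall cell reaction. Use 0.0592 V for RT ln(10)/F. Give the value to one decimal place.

Cathode: Au³⁺/Au; anode: H⁺/H₂. E°cell = +1.54 V, n = 6.
log K = nE°cell / 0.0592 = (6)(+1.54) / 0.0592 = 156.1.

156.1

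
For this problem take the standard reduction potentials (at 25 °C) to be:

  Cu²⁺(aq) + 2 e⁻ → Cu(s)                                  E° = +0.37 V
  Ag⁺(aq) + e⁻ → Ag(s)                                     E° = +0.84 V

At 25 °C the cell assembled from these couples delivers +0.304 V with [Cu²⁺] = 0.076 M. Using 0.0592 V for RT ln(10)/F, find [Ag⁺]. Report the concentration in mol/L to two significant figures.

Ag⁺/Ag is the cathode, Cu²⁺/Cu the anode: E°cell = +0.47 V, n = 2.
Overall reaction: 2 Ag⁺(aq) + Cu(s) → 2 Ag(s) + Cu²⁺(aq); Q = [Cu²⁺]^1/[Ag⁺]^2.
From E = E° − (0.0592/n) log Q: log Q = (E° − E)·n/0.0592 = (+0.47 − (+0.304))·2/0.0592 = 5.6081.
So 2·log[Ag⁺] = 1·log(0.076) − log Q = -1.1192 − (5.6081) = -6.7273; log[Ag⁺] = -6.7273 / 2 = -3.3636; [Ag⁺] = 10^(-3.3636) ≈ 0.00043 M.

0.00043 M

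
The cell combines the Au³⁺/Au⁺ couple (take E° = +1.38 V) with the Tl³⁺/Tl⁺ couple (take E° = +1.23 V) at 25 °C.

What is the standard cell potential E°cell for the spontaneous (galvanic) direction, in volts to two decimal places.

+0.15 V

The Au³⁺/Au⁺ couple has the higher reduction potential, so it is the cathode; Tl³⁺/Tl⁺ is oxidised at the anode.
E°cell = E°(cathode) − E°(anode) = (+1.38) − (+1.23) = +0.15 V.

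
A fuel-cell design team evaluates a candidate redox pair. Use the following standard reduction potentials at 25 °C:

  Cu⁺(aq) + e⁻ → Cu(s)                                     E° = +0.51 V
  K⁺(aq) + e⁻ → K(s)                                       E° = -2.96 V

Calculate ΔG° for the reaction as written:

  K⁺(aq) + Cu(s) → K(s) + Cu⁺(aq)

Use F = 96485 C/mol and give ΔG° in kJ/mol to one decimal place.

As written, K⁺/K is reduced (cathode) and Cu⁺/Cu is oxidised (anode), so E°cell = (-2.96) − (+0.51) = -3.47 V.
Balancing electrons gives n = 1.
ΔG° = −nFE° = −(1)(96485)(-3.47) = 334,803 J = +334.8 kJ/mol.

+334.8 kJ/mol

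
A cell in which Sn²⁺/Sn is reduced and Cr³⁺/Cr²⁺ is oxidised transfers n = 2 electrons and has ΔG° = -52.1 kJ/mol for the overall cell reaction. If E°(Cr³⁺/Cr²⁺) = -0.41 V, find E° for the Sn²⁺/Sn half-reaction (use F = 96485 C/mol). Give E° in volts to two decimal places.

-0.14 V

E°cell = −ΔG°/(nF) = −(-52.1×10³)/((2)(96485)) = +0.270 V.
Since Sn²⁺/Sn is the cathode and Cr³⁺/Cr²⁺ the anode, E°cell = E°(Sn²⁺/Sn) − E°(Cr³⁺/Cr²⁺).
So E°(Sn²⁺/Sn) = E°cell + E°(Cr³⁺/Cr²⁺) = +0.270 + (-0.41) = -0.14 V.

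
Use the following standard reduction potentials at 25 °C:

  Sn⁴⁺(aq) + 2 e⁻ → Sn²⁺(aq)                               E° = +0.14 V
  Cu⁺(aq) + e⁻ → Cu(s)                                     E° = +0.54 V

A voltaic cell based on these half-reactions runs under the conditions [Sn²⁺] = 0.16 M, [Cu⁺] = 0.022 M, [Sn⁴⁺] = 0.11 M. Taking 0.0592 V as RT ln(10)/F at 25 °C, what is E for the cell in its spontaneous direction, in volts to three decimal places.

+0.307 V

Cu⁺/Cu is the cathode (higher E°), Sn⁴⁺/Sn²⁺ the anode: E°cell = +0.54 − (+0.14) = +0.40 V, n = 2.
Overall: 2 Cu⁺(aq) + Sn²⁺(aq) → 2 Cu(s) + Sn⁴⁺(aq)
Q = [Sn⁴⁺] / ([Cu⁺]^2·[Sn²⁺]); log Q = 3.152.
E = E° − (0.0592/n) log Q = +0.40 − (0.0592/2)(3.152) = +0.307 V.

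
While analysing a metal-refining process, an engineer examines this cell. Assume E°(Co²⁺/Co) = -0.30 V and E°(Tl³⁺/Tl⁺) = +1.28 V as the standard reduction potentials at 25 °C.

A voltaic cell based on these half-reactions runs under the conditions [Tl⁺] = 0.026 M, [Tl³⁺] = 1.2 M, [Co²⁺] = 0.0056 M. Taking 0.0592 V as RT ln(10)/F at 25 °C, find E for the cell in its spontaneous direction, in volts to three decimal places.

Tl³⁺/Tl⁺ is the cathode (higher E°), Co²⁺/Co the anode: E°cell = +1.28 − (-0.30) = +1.58 V, n = 2.
Overall: Tl³⁺(aq) + Co(s) → Tl⁺(aq) + Co²⁺(aq)
Q = [Tl⁺]·[Co²⁺] / ([Tl³⁺]); log Q = -3.916.
E = E° − (0.0592/n) log Q = +1.58 − (0.0592/2)(-3.916) = +1.696 V.

+1.696 V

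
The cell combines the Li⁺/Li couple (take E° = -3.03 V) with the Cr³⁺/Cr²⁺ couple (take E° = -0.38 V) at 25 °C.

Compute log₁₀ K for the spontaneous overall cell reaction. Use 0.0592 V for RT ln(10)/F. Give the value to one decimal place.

Cathode: Cr³⁺/Cr²⁺; anode: Li⁺/Li. E°cell = +2.65 V, n = 1.
log K = nE°cell / 0.0592 = (1)(+2.65) / 0.0592 = 44.8.

44.8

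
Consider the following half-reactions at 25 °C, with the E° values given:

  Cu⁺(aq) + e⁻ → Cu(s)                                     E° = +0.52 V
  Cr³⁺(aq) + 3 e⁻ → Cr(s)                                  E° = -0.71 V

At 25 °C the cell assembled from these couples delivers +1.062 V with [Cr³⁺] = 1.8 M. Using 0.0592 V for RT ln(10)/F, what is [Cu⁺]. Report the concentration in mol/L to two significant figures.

0.0018 M

Cu⁺/Cu is the cathode, Cr³⁺/Cr the anode: E°cell = +1.23 V, n = 3.
Overall reaction: 3 Cu⁺(aq) + Cr(s) → 3 Cu(s) + Cr³⁺(aq); Q = [Cr³⁺]^1/[Cu⁺]^3.
From E = E° − (0.0592/n) log Q: log Q = (E° − E)·n/0.0592 = (+1.23 − (+1.062))·3/0.0592 = 8.5135.
So 3·log[Cu⁺] = 1·log(1.8) − log Q = 0.2553 − (8.5135) = -8.2582; log[Cu⁺] = -8.2582 / 3 = -2.7527; [Cu⁺] = 10^(-2.7527) ≈ 0.0018 M.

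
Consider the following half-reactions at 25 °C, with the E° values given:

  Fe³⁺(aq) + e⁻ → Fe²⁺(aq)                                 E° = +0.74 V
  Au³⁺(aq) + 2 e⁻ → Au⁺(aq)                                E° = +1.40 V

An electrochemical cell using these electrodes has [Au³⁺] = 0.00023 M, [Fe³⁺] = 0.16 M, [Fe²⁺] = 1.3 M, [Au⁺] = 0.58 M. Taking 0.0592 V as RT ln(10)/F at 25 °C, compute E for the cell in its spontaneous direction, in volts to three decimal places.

Au³⁺/Au⁺ is the cathode (higher E°), Fe³⁺/Fe²⁺ the anode: E°cell = +1.40 − (+0.74) = +0.66 V, n = 2.
Overall: Au³⁺(aq) + 2 Fe²⁺(aq) → Au⁺(aq) + 2 Fe³⁺(aq)
Q = [Au⁺]·[Fe³⁺]^2 / ([Au³⁺]·[Fe²⁺]^2); log Q = 1.582.
E = E° − (0.0592/n) log Q = +0.66 − (0.0592/2)(1.582) = +0.613 V.

+0.613 V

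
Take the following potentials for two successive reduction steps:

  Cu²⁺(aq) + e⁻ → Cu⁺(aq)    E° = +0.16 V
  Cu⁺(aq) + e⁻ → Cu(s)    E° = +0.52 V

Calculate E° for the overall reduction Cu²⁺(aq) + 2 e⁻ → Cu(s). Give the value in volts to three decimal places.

Adding the free-energy changes (−nFE°) of the two steps gives −n₃FE°₃ = −n₁FE°₁ − n₂FE°₂.
E°₃ = (1×+0.16 + 1×+0.52) / 2 = (+0.680) / 2 = +0.340 V.

+0.340 V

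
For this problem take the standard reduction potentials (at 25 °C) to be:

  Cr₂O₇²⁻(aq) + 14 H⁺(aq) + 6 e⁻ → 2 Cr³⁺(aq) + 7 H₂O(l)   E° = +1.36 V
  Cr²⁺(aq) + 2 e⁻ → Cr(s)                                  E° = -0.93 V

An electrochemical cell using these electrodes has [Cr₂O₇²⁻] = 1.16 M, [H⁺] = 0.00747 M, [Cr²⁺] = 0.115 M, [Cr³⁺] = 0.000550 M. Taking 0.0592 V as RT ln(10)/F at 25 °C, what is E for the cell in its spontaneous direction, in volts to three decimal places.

+2.089 V

Cr₂O₇²⁻/Cr³⁺ is the cathode (higher E°), Cr²⁺/Cr the anode: E°cell = +1.36 − (-0.93) = +2.29 V, n = 6.
Overall: Cr₂O₇²⁻(aq) + 14 H⁺(aq) + 3 Cr(s) → 2 Cr³⁺(aq) + 7 H₂O(l) + 3 Cr²⁺(aq)
Q = [Cr³⁺]^2·[Cr²⁺]^3 / ([Cr₂O₇²⁻]·[H⁺]^14); log Q = 20.372.
E = E° − (0.0592/n) log Q = +2.29 − (0.0592/6)(20.372) = +2.089 V.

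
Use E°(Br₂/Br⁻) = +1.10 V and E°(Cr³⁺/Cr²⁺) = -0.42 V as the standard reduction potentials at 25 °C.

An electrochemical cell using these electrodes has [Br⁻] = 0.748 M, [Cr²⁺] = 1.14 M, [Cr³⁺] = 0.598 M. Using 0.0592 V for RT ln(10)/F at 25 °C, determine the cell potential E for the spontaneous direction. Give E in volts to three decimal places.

Br₂/Br⁻ is the cathode (higher E°), Cr³⁺/Cr²⁺ the anode: E°cell = +1.10 − (-0.42) = +1.52 V, n = 2.
Overall: Br₂(l) + 2 Cr²⁺(aq) → 2 Br⁻(aq) + 2 Cr³⁺(aq)
Q = [Br⁻]^2·[Cr³⁺]^2 / ([Cr²⁺]^2); log Q = -0.813.
E = E° − (0.0592/n) log Q = +1.52 − (0.0592/2)(-0.813) = +1.544 V.

+1.544 V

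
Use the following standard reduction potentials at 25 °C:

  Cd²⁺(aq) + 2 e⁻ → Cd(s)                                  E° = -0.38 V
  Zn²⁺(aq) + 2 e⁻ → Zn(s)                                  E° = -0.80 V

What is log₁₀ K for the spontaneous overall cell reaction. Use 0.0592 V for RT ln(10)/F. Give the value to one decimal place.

14.2

Cathode: Cd²⁺/Cd; anode: Zn²⁺/Zn. E°cell = +0.42 V, n = 2.
log K = nE°cell / 0.0592 = (2)(+0.42) / 0.0592 = 14.2.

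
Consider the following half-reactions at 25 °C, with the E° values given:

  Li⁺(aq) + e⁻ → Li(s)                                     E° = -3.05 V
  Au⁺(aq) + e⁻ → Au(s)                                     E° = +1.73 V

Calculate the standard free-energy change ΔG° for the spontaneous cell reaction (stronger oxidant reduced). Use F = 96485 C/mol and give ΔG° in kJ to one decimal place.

-461.2 kJ

Au⁺/Au (E° = +1.73 V) is the cathode; Li⁺/Li (E° = -3.05 V) is the anode, so E°cell = +4.78 V.
Balancing electrons gives n = 1 (lcm of 1 and 1).
ΔG° = −nFE° = −(1)(96485)(+4.78) = -461,198 J = -461.2 kJ.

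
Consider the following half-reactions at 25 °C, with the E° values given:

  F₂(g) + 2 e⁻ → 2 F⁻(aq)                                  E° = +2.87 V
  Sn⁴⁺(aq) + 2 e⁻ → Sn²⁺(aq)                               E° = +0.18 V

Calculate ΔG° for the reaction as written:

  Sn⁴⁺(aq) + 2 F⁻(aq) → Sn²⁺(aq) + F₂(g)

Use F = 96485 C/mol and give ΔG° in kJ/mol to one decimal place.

As written, Sn⁴⁺/Sn²⁺ is reduced (cathode) and F₂/F⁻ is oxidised (anode), so E°cell = (+0.18) − (+2.87) = -2.69 V.
Balancing electrons gives n = 2.
ΔG° = −nFE° = −(2)(96485)(-2.69) = 519,089 J = +519.1 kJ/mol.

+519.1 kJ/mol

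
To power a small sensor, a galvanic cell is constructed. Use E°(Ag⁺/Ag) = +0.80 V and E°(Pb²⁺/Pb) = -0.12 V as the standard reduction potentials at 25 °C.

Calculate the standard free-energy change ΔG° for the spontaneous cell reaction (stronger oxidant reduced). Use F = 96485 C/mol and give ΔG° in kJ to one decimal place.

-177.5 kJ

Ag⁺/Ag (E° = +0.80 V) is the cathode; Pb²⁺/Pb (E° = -0.12 V) is the anode, so E°cell = +0.92 V.
Balancing electrons gives n = 2 (lcm of 1 and 2).
ΔG° = −nFE° = −(2)(96485)(+0.92) = -177,532 J = -177.5 kJ.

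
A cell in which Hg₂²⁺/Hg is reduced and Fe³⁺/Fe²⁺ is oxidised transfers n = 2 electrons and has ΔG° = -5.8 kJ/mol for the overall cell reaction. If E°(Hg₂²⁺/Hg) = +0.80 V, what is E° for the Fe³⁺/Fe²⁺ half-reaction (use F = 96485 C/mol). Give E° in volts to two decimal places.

+0.77 V

E°cell = −ΔG°/(nF) = −(-5.8×10³)/((2)(96485)) = +0.030 V.
Since Hg₂²⁺/Hg is the cathode and Fe³⁺/Fe²⁺ the anode, E°cell = E°(Hg₂²⁺/Hg) − E°(Fe³⁺/Fe²⁺).
So E°(Fe³⁺/Fe²⁺) = E°(Hg₂²⁺/Hg) − E°cell = (+0.80) − (+0.030) = +0.77 V.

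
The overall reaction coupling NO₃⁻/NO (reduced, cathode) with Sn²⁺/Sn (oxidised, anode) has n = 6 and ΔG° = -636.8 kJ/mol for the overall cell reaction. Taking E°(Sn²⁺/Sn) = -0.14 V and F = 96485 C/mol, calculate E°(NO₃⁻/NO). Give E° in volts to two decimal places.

+0.96 V

E°cell = −ΔG°/(nF) = −(-636.8×10³)/((6)(96485)) = +1.100 V.
Since NO₃⁻/NO is the cathode and Sn²⁺/Sn the anode, E°cell = E°(NO₃⁻/NO) − E°(Sn²⁺/Sn).
So E°(NO₃⁻/NO) = E°cell + E°(Sn²⁺/Sn) = +1.100 + (-0.14) = +0.96 V.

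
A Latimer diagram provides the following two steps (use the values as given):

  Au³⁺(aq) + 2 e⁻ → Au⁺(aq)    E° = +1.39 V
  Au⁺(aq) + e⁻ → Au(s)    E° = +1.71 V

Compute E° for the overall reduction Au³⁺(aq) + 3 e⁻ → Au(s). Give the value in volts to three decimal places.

+1.497 V

Since ΔG° = −nFE° is additive over sequential reductions, n₃E°₃ = n₁E°₁ + n₂E°₂.
E°₃ = (2×+1.39 + 1×+1.71) / 3 = (+4.490) / 3 = +1.497 V.
Simply averaging or adding the two E° values would be wrong; the electron-weighted sum is required.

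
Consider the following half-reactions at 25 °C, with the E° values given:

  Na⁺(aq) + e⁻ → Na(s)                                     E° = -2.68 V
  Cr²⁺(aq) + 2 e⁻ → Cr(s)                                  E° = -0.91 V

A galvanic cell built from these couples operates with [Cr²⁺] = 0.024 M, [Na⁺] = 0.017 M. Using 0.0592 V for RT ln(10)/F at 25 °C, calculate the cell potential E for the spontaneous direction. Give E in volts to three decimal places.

Cr²⁺/Cr is the cathode (higher E°), Na⁺/Na the anode: E°cell = -0.91 − (-2.68) = +1.77 V, n = 2.
Overall: Cr²⁺(aq) + 2 Na(s) → Cr(s) + 2 Na⁺(aq)
Q = [Na⁺]^2 / ([Cr²⁺]); log Q = -1.919.
E = E° − (0.0592/n) log Q = +1.77 − (0.0592/2)(-1.919) = +1.827 V.

+1.827 V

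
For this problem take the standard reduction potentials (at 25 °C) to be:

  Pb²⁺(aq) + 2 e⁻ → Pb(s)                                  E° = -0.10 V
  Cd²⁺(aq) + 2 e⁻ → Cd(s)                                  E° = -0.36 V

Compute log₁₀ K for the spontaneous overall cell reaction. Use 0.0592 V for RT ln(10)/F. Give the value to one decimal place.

8.8

Cathode: Pb²⁺/Pb; anode: Cd²⁺/Cd. E°cell = +0.26 V, n = 2.
log K = nE°cell / 0.0592 = (2)(+0.26) / 0.0592 = 8.8.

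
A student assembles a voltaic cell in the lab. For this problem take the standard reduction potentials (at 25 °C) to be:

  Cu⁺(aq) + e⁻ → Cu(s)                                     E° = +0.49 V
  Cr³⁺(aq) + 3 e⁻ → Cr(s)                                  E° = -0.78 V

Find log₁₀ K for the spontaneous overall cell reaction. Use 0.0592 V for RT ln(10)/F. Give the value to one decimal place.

64.4

Cathode: Cu⁺/Cu; anode: Cr³⁺/Cr. E°cell = +1.27 V, n = 3.
log K = nE°cell / 0.0592 = (3)(+1.27) / 0.0592 = 64.4.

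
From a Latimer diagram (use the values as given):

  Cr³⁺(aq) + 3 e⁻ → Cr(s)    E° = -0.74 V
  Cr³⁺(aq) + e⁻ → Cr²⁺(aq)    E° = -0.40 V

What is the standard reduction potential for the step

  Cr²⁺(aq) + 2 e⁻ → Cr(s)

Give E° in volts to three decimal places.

-0.910 V

Sequential free energies add, so n₃E°₃ = n₁E°₁ + n₂E°₂.
With n₃ = 3, and the known step contributing 1×(-0.40) V, the unknown satisfies 2·E° = 3×(-0.74) − 1×(-0.40) = -1.820.
E° = -1.820 / 2 = -0.910 V.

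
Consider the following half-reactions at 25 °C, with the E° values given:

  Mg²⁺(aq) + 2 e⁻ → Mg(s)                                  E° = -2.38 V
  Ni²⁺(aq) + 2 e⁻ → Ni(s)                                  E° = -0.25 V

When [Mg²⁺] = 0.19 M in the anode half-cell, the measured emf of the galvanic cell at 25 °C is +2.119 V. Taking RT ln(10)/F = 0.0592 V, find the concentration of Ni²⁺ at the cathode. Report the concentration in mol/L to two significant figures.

Ni²⁺/Ni is the cathode, Mg²⁺/Mg the anode: E°cell = +2.13 V, n = 2.
Overall reaction: Ni²⁺(aq) + Mg(s) → Ni(s) + Mg²⁺(aq); Q = [Mg²⁺]^1/[Ni²⁺]^1.
From E = E° − (0.0592/n) log Q: log Q = (E° − E)·n/0.0592 = (+2.13 − (+2.119))·2/0.0592 = 0.3716.
So 1·log[Ni²⁺] = 1·log(0.19) − log Q = -0.7212 − (0.3716) = -1.0928; [Ni²⁺] = 10^(-1.0928) ≈ 0.081 M.

0.081 M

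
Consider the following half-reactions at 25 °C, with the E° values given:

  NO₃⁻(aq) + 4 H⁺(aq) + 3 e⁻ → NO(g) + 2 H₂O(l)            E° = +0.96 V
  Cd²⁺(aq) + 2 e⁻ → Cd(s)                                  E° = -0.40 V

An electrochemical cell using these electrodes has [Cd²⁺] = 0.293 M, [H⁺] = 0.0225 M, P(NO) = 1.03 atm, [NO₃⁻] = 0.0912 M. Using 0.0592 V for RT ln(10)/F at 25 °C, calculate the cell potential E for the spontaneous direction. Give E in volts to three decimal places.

+1.225 V

NO₃⁻/NO is the cathode (higher E°), Cd²⁺/Cd the anode: E°cell = +0.96 − (-0.40) = +1.36 V, n = 6.
Overall: 2 NO₃⁻(aq) + 8 H⁺(aq) + 3 Cd(s) → 2 NO(g) + 4 H₂O(l) + 3 Cd²⁺(aq)
Q = P(NO)^2·[Cd²⁺]^3 / ([NO₃⁻]^2·[H⁺]^8); log Q = 13.689.
E = E° − (0.0592/n) log Q = +1.36 − (0.0592/6)(13.689) = +1.225 V.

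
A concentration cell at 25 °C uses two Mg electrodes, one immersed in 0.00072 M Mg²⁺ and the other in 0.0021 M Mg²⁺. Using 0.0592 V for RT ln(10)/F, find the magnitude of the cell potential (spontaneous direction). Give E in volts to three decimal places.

+0.014 V

For a concentration cell E°cell = 0. The 0.0021 M side is the cathode (reduction is favoured where [Mg²⁺] is higher).
With n = 2, E = −(0.0592/2) log([Mg²⁺]ₐₙ/[Mg²⁺]꜀ₐₜ) = −(0.0592/2) log(0.00072/0.0021) = −(0.0592/2)(-0.465) = +0.014 V.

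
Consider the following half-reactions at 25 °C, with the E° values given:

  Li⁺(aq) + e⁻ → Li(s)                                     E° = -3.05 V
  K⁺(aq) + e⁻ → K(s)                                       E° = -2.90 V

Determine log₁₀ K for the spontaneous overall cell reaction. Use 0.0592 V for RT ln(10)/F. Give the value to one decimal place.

Cathode: K⁺/K; anode: Li⁺/Li. E°cell = +0.15 V, n = 1.
log K = nE°cell / 0.0592 = (1)(+0.15) / 0.0592 = 2.5.

2.5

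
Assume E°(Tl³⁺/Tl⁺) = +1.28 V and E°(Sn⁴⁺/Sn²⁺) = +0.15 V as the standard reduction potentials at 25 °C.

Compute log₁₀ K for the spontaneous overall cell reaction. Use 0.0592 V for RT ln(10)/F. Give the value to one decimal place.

Cathode: Tl³⁺/Tl⁺; anode: Sn⁴⁺/Sn²⁺. E°cell = +1.13 V, n = 2.
log K = nE°cell / 0.0592 = (2)(+1.13) / 0.0592 = 38.2.

38.2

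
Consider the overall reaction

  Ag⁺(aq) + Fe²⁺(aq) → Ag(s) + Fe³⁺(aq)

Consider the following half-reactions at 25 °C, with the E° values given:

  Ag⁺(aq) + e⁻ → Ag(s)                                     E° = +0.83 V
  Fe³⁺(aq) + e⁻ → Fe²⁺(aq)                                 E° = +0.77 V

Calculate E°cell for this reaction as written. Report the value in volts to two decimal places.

The Ag⁺/Ag couple has the higher reduction potential, so it is the cathode; Fe³⁺/Fe²⁺ is oxidised at the anode.
E°cell = E°(cathode) − E°(anode) = (+0.83) − (+0.77) = +0.06 V.

+0.06 V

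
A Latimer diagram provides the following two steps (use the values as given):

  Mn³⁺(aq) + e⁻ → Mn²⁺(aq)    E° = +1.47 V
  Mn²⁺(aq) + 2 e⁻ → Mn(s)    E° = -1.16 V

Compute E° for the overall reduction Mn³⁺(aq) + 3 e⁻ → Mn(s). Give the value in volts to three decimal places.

Since ΔG° = −nFE° is additive over sequential reductions, n₃E°₃ = n₁E°₁ + n₂E°₂.
E°₃ = (1×+1.47 + 2×-1.16) / 3 = (-0.850) / 3 = -0.283 V.

-0.283 V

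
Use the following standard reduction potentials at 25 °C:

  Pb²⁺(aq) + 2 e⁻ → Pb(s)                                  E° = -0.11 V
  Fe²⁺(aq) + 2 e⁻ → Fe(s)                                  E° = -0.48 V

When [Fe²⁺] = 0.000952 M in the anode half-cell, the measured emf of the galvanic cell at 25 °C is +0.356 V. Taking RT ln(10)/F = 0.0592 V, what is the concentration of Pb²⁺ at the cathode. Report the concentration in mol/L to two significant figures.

0.00032 M

Pb²⁺/Pb is the cathode, Fe²⁺/Fe the anode: E°cell = +0.37 V, n = 2.
Overall reaction: Pb²⁺(aq) + Fe(s) → Pb(s) + Fe²⁺(aq); Q = [Fe²⁺]^1/[Pb²⁺]^1.
From E = E° − (0.0592/n) log Q: log Q = (E° − E)·n/0.0592 = (+0.37 − (+0.356))·2/0.0592 = 0.4730.
So 1·log[Pb²⁺] = 1·log(0.000952) − log Q = -3.0214 − (0.4730) = -3.4944; [Pb²⁺] = 10^(-3.4944) ≈ 0.00032 M.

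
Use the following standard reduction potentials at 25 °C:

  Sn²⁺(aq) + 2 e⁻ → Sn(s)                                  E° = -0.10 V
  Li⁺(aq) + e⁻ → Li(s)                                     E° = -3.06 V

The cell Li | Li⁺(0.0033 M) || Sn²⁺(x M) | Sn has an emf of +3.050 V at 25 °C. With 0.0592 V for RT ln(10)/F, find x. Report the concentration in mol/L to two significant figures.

Sn²⁺/Sn is the cathode, Li⁺/Li the anode: E°cell = +2.96 V, n = 2.
Overall reaction: Sn²⁺(aq) + 2 Li(s) → Sn(s) + 2 Li⁺(aq); Q = [Li⁺]^2/[Sn²⁺]^1.
From E = E° − (0.0592/n) log Q: log Q = (E° − E)·n/0.0592 = (+2.96 − (+3.050))·2/0.0592 = -3.0405.
So 1·log[Sn²⁺] = 2·log(0.0033) − log Q = -4.9630 − (-3.0405) = -1.9225; [Sn²⁺] = 10^(-1.9225) ≈ 0.012 M.

0.012 M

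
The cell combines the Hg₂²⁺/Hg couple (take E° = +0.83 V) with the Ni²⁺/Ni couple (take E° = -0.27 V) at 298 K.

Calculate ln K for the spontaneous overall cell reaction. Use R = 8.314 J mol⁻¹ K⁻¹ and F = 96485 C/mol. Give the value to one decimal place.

85.7

Cathode: Hg₂²⁺/Hg; anode: Ni²⁺/Ni. E°cell = (+0.83) − (-0.27) = +1.10 V, with n = 2.
ΔG° = −nFE° = −RT ln K, so ln K = nFE°/(RT) = (2)(96485)(+1.10) / ((8.314)(298)) = 85.675.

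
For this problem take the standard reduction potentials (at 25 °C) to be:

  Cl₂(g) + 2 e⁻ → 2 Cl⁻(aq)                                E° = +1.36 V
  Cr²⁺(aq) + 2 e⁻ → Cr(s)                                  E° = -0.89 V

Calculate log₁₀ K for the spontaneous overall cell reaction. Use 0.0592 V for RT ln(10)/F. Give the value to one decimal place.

Cathode: Cl₂/Cl⁻; anode: Cr²⁺/Cr. E°cell = +2.25 V, n = 2.
log K = nE°cell / 0.0592 = (2)(+2.25) / 0.0592 = 76.0.

76.0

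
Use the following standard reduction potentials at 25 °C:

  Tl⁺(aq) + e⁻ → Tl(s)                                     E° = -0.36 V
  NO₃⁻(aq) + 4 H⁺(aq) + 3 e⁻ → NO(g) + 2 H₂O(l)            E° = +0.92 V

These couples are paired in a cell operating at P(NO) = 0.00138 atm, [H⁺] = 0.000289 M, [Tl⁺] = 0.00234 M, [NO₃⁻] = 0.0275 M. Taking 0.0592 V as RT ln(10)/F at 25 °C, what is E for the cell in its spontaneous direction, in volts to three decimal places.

NO₃⁻/NO is the cathode (higher E°), Tl⁺/Tl the anode: E°cell = +0.92 − (-0.36) = +1.28 V, n = 3.
Overall: NO₃⁻(aq) + 4 H⁺(aq) + 3 Tl(s) → NO(g) + 2 H₂O(l) + 3 Tl⁺(aq)
Q = P(NO)·[Tl⁺]^3 / ([NO₃⁻]·[H⁺]^4); log Q = 4.965.
E = E° − (0.0592/n) log Q = +1.28 − (0.0592/3)(4.965) = +1.182 V.

+1.182 V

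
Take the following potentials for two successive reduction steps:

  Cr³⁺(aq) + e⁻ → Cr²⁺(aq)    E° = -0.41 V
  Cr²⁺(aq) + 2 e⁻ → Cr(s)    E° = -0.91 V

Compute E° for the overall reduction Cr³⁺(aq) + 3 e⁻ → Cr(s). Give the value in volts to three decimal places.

Adding the free-energy changes (−nFE°) of the two steps gives −n₃FE°₃ = −n₁FE°₁ − n₂FE°₂.
E°₃ = (1×-0.41 + 2×-0.91) / 3 = (-2.230) / 3 = -0.743 V.

-0.743 V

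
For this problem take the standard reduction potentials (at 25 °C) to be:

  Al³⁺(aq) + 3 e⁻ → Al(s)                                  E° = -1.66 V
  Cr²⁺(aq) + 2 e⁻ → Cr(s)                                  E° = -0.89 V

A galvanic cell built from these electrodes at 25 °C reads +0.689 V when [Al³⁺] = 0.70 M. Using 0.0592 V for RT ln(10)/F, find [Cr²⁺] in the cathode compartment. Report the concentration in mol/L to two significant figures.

Cr²⁺/Cr is the cathode, Al³⁺/Al the anode: E°cell = +0.77 V, n = 6.
Overall reaction: 3 Cr²⁺(aq) + 2 Al(s) → 3 Cr(s) + 2 Al³⁺(aq); Q = [Al³⁺]^2/[Cr²⁺]^3.
From E = E° − (0.0592/n) log Q: log Q = (E° − E)·n/0.0592 = (+0.77 − (+0.689))·6/0.0592 = 8.2095.
So 3·log[Cr²⁺] = 2·log(0.7) − log Q = -0.3098 − (8.2095) = -8.5193; log[Cr²⁺] = -8.5193 / 3 = -2.8398; [Cr²⁺] = 10^(-2.8398) ≈ 0.0014 M.

0.0014 M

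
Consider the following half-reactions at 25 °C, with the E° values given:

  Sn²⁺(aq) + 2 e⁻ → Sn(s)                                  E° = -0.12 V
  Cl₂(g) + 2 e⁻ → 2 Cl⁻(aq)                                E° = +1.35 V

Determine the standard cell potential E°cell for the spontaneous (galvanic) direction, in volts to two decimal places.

+1.47 V

The Cl₂/Cl⁻ couple has the higher reduction potential, so it is the cathode; Sn²⁺/Sn is oxidised at the anode.
E°cell = E°(cathode) − E°(anode) = (+1.35) − (-0.12) = +1.47 V.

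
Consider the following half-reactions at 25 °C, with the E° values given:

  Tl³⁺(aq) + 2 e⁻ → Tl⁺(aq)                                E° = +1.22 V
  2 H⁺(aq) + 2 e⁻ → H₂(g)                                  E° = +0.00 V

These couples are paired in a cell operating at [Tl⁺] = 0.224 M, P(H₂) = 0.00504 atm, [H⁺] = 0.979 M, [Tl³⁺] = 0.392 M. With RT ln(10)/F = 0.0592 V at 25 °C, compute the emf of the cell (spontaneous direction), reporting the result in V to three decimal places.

+1.160 V

Tl³⁺/Tl⁺ is the cathode (higher E°), H⁺/H₂ the anode: E°cell = +1.22 − (+0.00) = +1.22 V, n = 2.
Overall: Tl³⁺(aq) + H₂(g) → Tl⁺(aq) + 2 H⁺(aq)
Q = [Tl⁺]·[H⁺]^2 / ([Tl³⁺]·P(H₂)); log Q = 2.036.
E = E° − (0.0592/n) log Q = +1.22 − (0.0592/2)(2.036) = +1.160 V.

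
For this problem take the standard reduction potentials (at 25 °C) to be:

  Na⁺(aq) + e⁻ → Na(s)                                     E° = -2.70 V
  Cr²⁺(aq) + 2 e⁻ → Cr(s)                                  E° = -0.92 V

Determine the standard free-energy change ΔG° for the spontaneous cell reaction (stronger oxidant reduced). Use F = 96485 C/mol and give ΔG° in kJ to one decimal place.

-343.5 kJ

Cr²⁺/Cr (E° = -0.92 V) is the cathode; Na⁺/Na (E° = -2.70 V) is the anode, so E°cell = +1.78 V.
Balancing electrons gives n = 2 (lcm of 2 and 1).
ΔG° = −nFE° = −(2)(96485)(+1.78) = -343,487 J = -343.5 kJ.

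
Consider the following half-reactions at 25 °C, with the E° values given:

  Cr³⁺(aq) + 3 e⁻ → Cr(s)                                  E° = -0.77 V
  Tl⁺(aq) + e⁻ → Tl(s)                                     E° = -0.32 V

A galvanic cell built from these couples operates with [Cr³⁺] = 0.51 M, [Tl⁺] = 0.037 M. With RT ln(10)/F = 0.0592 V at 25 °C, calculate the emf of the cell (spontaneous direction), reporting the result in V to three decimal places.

Tl⁺/Tl is the cathode (higher E°), Cr³⁺/Cr the anode: E°cell = -0.32 − (-0.77) = +0.45 V, n = 3.
Overall: 3 Tl⁺(aq) + Cr(s) → 3 Tl(s) + Cr³⁺(aq)
Q = [Cr³⁺] / ([Tl⁺]^3); log Q = 4.003.
E = E° − (0.0592/n) log Q = +0.45 − (0.0592/3)(4.003) = +0.371 V.

+0.371 V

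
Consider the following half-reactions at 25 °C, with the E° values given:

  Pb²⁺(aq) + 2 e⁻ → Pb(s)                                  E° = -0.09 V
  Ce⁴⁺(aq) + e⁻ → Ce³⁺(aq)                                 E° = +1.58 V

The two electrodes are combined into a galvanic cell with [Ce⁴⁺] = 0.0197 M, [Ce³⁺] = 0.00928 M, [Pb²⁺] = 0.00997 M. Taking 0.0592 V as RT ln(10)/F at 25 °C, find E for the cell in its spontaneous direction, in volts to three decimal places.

Ce⁴⁺/Ce³⁺ is the cathode (higher E°), Pb²⁺/Pb the anode: E°cell = +1.58 − (-0.09) = +1.67 V, n = 2.
Overall: 2 Ce⁴⁺(aq) + Pb(s) → 2 Ce³⁺(aq) + Pb²⁺(aq)
Q = [Ce³⁺]^2·[Pb²⁺] / ([Ce⁴⁺]^2); log Q = -2.655.
E = E° − (0.0592/n) log Q = +1.67 − (0.0592/2)(-2.655) = +1.749 V.

+1.749 V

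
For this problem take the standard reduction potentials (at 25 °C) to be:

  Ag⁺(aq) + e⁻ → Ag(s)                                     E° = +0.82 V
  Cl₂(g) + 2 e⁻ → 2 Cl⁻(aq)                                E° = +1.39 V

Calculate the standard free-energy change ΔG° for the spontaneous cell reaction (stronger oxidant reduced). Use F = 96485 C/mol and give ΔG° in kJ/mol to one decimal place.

Cl₂/Cl⁻ (E° = +1.39 V) is the cathode; Ag⁺/Ag (E° = +0.82 V) is the anode, so E°cell = +0.57 V.
Balancing electrons gives n = 2 (lcm of 2 and 1).
ΔG° = −nFE° = −(2)(96485)(+0.57) = -109,993 J = -110.0 kJ/mol.

-110.0 kJ/mol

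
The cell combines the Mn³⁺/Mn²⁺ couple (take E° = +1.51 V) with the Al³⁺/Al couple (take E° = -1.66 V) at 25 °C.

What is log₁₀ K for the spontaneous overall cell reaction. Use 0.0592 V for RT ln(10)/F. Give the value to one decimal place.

160.6

Cathode: Mn³⁺/Mn²⁺; anode: Al³⁺/Al. E°cell = +3.17 V, n = 3.
log K = nE°cell / 0.0592 = (3)(+3.17) / 0.0592 = 160.6.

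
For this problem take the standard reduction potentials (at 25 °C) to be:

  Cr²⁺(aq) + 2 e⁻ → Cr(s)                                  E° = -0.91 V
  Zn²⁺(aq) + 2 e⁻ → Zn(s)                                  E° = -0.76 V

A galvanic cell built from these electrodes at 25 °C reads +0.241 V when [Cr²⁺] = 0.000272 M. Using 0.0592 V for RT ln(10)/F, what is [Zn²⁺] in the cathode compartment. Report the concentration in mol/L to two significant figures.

Zn²⁺/Zn is the cathode, Cr²⁺/Cr the anode: E°cell = +0.15 V, n = 2.
Overall reaction: Zn²⁺(aq) + Cr(s) → Zn(s) + Cr²⁺(aq); Q = [Cr²⁺]^1/[Zn²⁺]^1.
From E = E° − (0.0592/n) log Q: log Q = (E° − E)·n/0.0592 = (+0.15 − (+0.241))·2/0.0592 = -3.0743.
So 1·log[Zn²⁺] = 1·log(0.000272) − log Q = -3.5654 − (-3.0743) = -0.4911; [Zn²⁺] = 10^(-0.4911) ≈ 0.32 M.

0.32 M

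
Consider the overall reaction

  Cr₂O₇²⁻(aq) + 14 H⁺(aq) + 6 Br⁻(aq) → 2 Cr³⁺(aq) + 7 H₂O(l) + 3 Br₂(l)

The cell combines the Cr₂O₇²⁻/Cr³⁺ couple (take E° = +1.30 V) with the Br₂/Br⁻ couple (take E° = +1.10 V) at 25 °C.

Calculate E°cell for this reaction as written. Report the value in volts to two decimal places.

The Cr₂O₇²⁻/Cr³⁺ couple has the higher reduction potential, so it is the cathode; Br₂/Br⁻ is oxidised at the anode.
E°cell = E°(cathode) − E°(anode) = (+1.30) − (+1.10) = +0.20 V.
Since E°cell > 0, the reaction is spontaneous under standard conditions.

+0.20 V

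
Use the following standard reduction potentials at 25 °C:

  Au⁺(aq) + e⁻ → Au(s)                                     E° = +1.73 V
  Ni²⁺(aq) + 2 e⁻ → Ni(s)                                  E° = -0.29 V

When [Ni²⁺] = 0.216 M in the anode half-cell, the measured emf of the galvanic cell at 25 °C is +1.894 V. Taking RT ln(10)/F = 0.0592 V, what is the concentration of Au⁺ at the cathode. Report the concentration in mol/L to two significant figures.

Au⁺/Au is the cathode, Ni²⁺/Ni the anode: E°cell = +2.02 V, n = 2.
Overall reaction: 2 Au⁺(aq) + Ni(s) → 2 Au(s) + Ni²⁺(aq); Q = [Ni²⁺]^1/[Au⁺]^2.
From E = E° − (0.0592/n) log Q: log Q = (E° − E)·n/0.0592 = (+2.02 − (+1.894))·2/0.0592 = 4.2568.
So 2·log[Au⁺] = 1·log(0.216) − log Q = -0.6655 − (4.2568) = -4.9223; log[Au⁺] = -4.9223 / 2 = -2.4611; [Au⁺] = 10^(-2.4611) ≈ 0.0035 M.

0.0035 M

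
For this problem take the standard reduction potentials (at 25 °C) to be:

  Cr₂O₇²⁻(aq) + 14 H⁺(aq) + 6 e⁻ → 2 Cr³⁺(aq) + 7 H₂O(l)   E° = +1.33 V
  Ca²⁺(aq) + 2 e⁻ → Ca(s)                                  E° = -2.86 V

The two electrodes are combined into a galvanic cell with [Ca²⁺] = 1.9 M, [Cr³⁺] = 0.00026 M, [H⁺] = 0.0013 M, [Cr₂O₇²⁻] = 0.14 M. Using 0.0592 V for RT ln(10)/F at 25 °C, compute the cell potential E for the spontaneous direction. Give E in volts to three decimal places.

+3.845 V

Cr₂O₇²⁻/Cr³⁺ is the cathode (higher E°), Ca²⁺/Ca the anode: E°cell = +1.33 − (-2.86) = +4.19 V, n = 6.
Overall: Cr₂O₇²⁻(aq) + 14 H⁺(aq) + 3 Ca(s) → 2 Cr³⁺(aq) + 7 H₂O(l) + 3 Ca²⁺(aq)
Q = [Cr³⁺]^2·[Ca²⁺]^3 / ([Cr₂O₇²⁻]·[H⁺]^14); log Q = 34.925.
E = E° − (0.0592/n) log Q = +4.19 − (0.0592/6)(34.925) = +3.845 V.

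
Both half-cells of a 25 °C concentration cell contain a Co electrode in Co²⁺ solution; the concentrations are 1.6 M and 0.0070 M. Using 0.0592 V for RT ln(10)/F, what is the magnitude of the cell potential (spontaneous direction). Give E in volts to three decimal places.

+0.070 V

For a concentration cell E°cell = 0. The 1.6 M side is the cathode (reduction is favoured where [Co²⁺] is higher).
With n = 2, E = −(0.0592/2) log([Co²⁺]ₐₙ/[Co²⁺]꜀ₐₜ) = −(0.0592/2) log(0.007/1.6) = −(0.0592/2)(-2.359) = +0.070 V.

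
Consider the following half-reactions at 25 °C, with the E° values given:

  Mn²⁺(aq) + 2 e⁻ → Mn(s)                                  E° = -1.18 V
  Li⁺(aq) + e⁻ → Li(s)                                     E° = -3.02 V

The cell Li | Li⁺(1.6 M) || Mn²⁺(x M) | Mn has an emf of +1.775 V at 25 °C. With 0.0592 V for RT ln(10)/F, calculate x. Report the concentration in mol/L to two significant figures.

Mn²⁺/Mn is the cathode, Li⁺/Li the anode: E°cell = +1.84 V, n = 2.
Overall reaction: Mn²⁺(aq) + 2 Li(s) → Mn(s) + 2 Li⁺(aq); Q = [Li⁺]^2/[Mn²⁺]^1.
From E = E° − (0.0592/n) log Q: log Q = (E° − E)·n/0.0592 = (+1.84 − (+1.775))·2/0.0592 = 2.1959.
So 1·log[Mn²⁺] = 2·log(1.6) − log Q = 0.4082 − (2.1959) = -1.7877; [Mn²⁺] = 10^(-1.7877) ≈ 0.016 M.

0.016 M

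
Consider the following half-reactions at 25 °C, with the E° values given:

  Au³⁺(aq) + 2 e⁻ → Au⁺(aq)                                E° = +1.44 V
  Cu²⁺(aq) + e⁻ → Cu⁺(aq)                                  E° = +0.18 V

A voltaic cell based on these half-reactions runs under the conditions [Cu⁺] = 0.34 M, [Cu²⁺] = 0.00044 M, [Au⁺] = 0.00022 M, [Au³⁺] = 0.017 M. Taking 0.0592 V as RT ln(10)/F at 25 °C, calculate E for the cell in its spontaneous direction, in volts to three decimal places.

Au³⁺/Au⁺ is the cathode (higher E°), Cu²⁺/Cu⁺ the anode: E°cell = +1.44 − (+0.18) = +1.26 V, n = 2.
Overall: Au³⁺(aq) + 2 Cu⁺(aq) → Au⁺(aq) + 2 Cu²⁺(aq)
Q = [Au⁺]·[Cu²⁺]^2 / ([Au³⁺]·[Cu⁺]^2); log Q = -7.664.
E = E° − (0.0592/n) log Q = +1.26 − (0.0592/2)(-7.664) = +1.487 V.

+1.487 V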